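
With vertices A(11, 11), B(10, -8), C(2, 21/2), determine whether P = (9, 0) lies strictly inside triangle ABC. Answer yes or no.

yes

Barycentric coordinates of P: (91/341, 196/341, 54/341).
The three coordinates are positive, positive, positive; a point is interior exactly when all three are positive.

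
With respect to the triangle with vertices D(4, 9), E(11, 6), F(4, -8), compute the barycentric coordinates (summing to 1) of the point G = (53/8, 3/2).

Signed area of the reference triangle: [DEF] = ½·(4·(6−(-8)) + 11·(-8−9) + 4·(9−6)) = ½·(56 − 187 + 12) = -119/2.
[GEF] = ½·((53/8)·(6−(-8)) + 11·(-8−(3/2)) + 4·(3/2−6)) = ½·(371/4 − 209/2 − 18) = -119/8, so the D-coordinate is (-119/8)/(-119/2) = 1/4.
[DGF] = ½·(4·(3/2−(-8)) + (53/8)·(-8−9) + 4·(9−(3/2))) = ½·(38 − 901/8 + 30) = -357/16, so the E-coordinate is 3/8.
[DEG] = ½·(4·(6−(3/2)) + 11·(3/2−9) + (53/8)·(9−6)) = ½·(18 − 165/2 + 159/8) = -357/16, so the F-coordinate is 3/8.
Check: 1/4 + 3/8 + 3/8 = 1.

(1/4, 3/8, 3/8)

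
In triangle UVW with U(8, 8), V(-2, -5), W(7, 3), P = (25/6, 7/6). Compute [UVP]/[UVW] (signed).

[UVW] = ½·(8·(-5−3) + (-2)·(3−8) + 7·(8−(-5))) = ½·(-64 + 10 + 91) = 37/2.
[UVP] = ½·(8·(-5−(7/6)) + (-2)·(7/6−8) + (25/6)·(8−(-5))) = ½·(-148/3 + 41/3 + 325/6) = 37/4, so the ratio is (37/4)/(37/2) = 1/2.

1/2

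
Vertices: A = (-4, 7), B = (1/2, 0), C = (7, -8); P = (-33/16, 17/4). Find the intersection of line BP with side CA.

(-17/7, 34/7)

Barycentric coordinates of P with respect to ABC: (3/4, 1/8, 1/8).
On side CA the B-coordinate is zero; dropping P's B-weight 1/8 and renormalizing the remaining 1/8 : 3/4 gives weights 1/7, 6/7 on C, A.
Q = (1/7)·(7, -8) + (6/7)·(-4, 7) = (-17/7, 34/7).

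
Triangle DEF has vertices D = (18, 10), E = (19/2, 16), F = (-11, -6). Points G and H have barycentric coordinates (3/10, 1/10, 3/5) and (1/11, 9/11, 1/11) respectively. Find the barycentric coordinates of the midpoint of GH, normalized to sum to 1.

Since both coordinate triples sum to 1, the midpoint's barycentrics are the componentwise average.
(3/10+1/11)/2 = 43/220; similarly 101/220 and 19/55.

(43/220, 101/220, 19/55)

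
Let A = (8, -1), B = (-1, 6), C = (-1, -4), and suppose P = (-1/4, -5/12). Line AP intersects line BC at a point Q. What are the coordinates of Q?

(-1, -4/11)

Barycentric coordinates of P with respect to ABC: (1/12, 1/3, 7/12).
On side BC the A-coordinate is zero; dropping P's A-weight 1/12 and renormalizing the remaining 1/3 : 7/12 gives weights 4/11, 7/11 on B, C.
Q = (4/11)·(-1, 6) + (7/11)·(-1, -4) = (-1, -4/11).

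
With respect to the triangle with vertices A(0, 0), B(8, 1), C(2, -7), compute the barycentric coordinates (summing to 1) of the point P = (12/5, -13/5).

(2/5, 1/5, 2/5)

Signed area of the reference triangle: [ABC] = ½·(0·(1−(-7)) + 8·(-7−0) + 2·(0−1)) = ½·(0 − 56 − 2) = -29.
[PBC] = ½·((12/5)·(1−(-7)) + 8·(-7−(-13/5)) + 2·(-13/5−1)) = ½·(96/5 − 176/5 − 36/5) = -58/5, so the A-coordinate is (-58/5)/(-29) = 2/5.
[APC] = ½·(0·(-13/5−(-7)) + (12/5)·(-7−0) + 2·(0−(-13/5))) = ½·(0 − 84/5 + 26/5) = -29/5, so the B-coordinate is 1/5.
[ABP] = ½·(0·(1−(-13/5)) + 8·(-13/5−0) + (12/5)·(0−1)) = ½·(0 − 104/5 − 12/5) = -58/5, so the C-coordinate is 2/5.
Check: 2/5 + 1/5 + 2/5 = 1.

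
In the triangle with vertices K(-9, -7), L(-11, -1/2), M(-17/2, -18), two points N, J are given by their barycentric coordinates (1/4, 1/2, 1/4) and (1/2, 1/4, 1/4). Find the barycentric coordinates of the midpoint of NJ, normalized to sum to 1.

Since both coordinate triples sum to 1, the midpoint's barycentrics are the componentwise average.
(1/4+1/2)/2 = 3/8; similarly 3/8 and 1/4.

(3/8, 3/8, 1/4)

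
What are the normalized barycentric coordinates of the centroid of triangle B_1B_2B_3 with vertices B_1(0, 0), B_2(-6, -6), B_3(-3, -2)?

The centroid is the average of the vertices, so each weight is 1/3.

(1/3, 1/3, 1/3)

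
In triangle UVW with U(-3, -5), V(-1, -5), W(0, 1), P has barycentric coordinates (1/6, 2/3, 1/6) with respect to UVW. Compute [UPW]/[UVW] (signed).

The signed ratio [UPW]/[UVW] equals the barycentric coordinate of P at vertex V, which is 2/3.

2/3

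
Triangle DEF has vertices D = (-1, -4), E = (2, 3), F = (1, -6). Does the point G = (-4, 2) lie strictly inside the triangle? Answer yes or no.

Barycentric coordinates of G: (53/20, 3/10, -39/20).
The three coordinates are positive, positive, negative; a point is interior exactly when all three are positive.

no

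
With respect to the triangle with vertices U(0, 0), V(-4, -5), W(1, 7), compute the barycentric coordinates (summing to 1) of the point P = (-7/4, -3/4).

Signed area of the reference triangle: [UVW] = ½·(0·(-5−7) + (-4)·(7−0) + 1·(0−(-5))) = ½·(0 − 28 + 5) = -23/2.
[PVW] = ½·((-7/4)·(-5−7) + (-4)·(7−(-3/4)) + 1·(-3/4−(-5))) = ½·(21 − 31 + 17/4) = -23/8, so the U-coordinate is (-23/8)/(-23/2) = 1/4.
[UPW] = ½·(0·(-3/4−7) + (-7/4)·(7−0) + 1·(0−(-3/4))) = ½·(0 − 49/4 + 3/4) = -23/4, so the V-coordinate is 1/2.
[UVP] = ½·(0·(-5−(-3/4)) + (-4)·(-3/4−0) + (-7/4)·(0−(-5))) = ½·(0 + 3 − 35/4) = -23/8, so the W-coordinate is 1/4.
Check: 1/4 + 1/2 + 1/4 = 1.

(1/4, 1/2, 1/4)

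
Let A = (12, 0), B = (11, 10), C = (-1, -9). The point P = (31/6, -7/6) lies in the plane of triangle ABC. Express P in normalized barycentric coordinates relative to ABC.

Signed area of the reference triangle: [ABC] = ½·(12·(10−(-9)) + 11·(-9−0) + (-1)·(0−10)) = ½·(228 − 99 + 10) = 139/2.
[PBC] = ½·((31/6)·(10−(-9)) + 11·(-9−(-7/6)) + (-1)·(-7/6−10)) = ½·(589/6 − 517/6 + 67/6) = 139/12, so the A-coordinate is (139/12)/(139/2) = 1/6.
[APC] = ½·(12·(-7/6−(-9)) + (31/6)·(-9−0) + (-1)·(0−(-7/6))) = ½·(94 − 93/2 − 7/6) = 139/6, so the B-coordinate is 1/3.
[ABP] = ½·(12·(10−(-7/6)) + 11·(-7/6−0) + (31/6)·(0−10)) = ½·(134 − 77/6 − 155/3) = 139/4, so the C-coordinate is 1/2.
Check: 1/6 + 1/3 + 1/2 = 1.

(1/6, 1/3, 1/2)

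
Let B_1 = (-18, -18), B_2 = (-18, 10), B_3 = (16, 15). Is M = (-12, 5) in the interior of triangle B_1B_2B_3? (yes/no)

yes

Barycentric coordinates of M: (25/119, 73/119, 3/17).
The three coordinates are positive, positive, positive; a point is interior exactly when all three are positive.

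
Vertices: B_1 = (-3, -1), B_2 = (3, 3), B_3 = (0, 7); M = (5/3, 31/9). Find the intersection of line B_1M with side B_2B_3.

(9/4, 4)

Barycentric coordinates of M with respect to B_1B_2B_3: (1/9, 2/3, 2/9).
On side B_2B_3 the B_1-coordinate is zero; dropping M's B_1-weight 1/9 and renormalizing the remaining 2/3 : 2/9 gives weights 3/4, 1/4 on B_2, B_3.
N = (3/4)·(3, 3) + (1/4)·(0, 7) = (9/4, 4).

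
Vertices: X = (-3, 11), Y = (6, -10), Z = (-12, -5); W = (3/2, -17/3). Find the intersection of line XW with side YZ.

(12/5, -9)

Barycentric coordinates of W with respect to XYZ: (1/6, 2/3, 1/6).
On side YZ the X-coordinate is zero; dropping W's X-weight 1/6 and renormalizing the remaining 2/3 : 1/6 gives weights 4/5, 1/5 on Y, Z.
V = (4/5)·(6, -10) + (1/5)·(-12, -5) = (12/5, -9).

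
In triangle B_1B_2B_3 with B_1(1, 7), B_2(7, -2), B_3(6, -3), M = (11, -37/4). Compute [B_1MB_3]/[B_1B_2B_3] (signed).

[B_1B_2B_3] = ½·(1·(-2−(-3)) + 7·(-3−7) + 6·(7−(-2))) = ½·(1 − 70 + 54) = -15/2.
[B_1MB_3] = ½·(1·(-37/4−(-3)) + 11·(-3−7) + 6·(7−(-37/4))) = ½·(-25/4 − 110 + 195/2) = -75/8, so the ratio is (-75/8)/(-15/2) = 5/4.

5/4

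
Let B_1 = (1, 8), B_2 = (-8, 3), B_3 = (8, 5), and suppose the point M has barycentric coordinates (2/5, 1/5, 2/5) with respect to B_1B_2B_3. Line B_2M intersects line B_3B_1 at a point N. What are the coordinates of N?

Line B_2M meets B_3B_1 where the B_2-coordinate vanishes; zeroing M's B_2-weight and renormalizing leaves B_3, B_1-weights 2/5 : 2/5 → (1/2, 1/2).
So N = (1/2)·B_3 + (1/2)·B_1 = (9/2, 13/2).

(9/2, 13/2)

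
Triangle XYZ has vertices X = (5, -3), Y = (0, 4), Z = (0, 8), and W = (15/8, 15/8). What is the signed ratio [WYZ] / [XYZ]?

3/8

[XYZ] = ½·(5·(4−8) + 0·(8−(-3)) + 0·(-3−4)) = ½·(-20 + 0 + 0) = -10.
[WYZ] = ½·((15/8)·(4−8) + 0·(8−(15/8)) + 0·(15/8−4)) = ½·(-15/2 + 0 + 0) = -15/4, so the ratio is (-15/4)/(-10) = 3/8.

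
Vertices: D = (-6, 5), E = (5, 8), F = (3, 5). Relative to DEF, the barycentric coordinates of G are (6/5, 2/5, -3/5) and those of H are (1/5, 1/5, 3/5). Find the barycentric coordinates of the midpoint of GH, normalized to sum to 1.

Since both coordinate triples sum to 1, the midpoint's barycentrics are the componentwise average.
(6/5+1/5)/2 = 7/10; similarly 3/10 and 0.

(7/10, 3/10, 0)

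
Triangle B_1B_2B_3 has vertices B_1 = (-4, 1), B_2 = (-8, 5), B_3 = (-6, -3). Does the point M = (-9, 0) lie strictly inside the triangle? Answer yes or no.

no

Barycentric coordinates of M: (-3/4, 3/4, 1).
The three coordinates are negative, positive, positive; a point is interior exactly when all three are positive.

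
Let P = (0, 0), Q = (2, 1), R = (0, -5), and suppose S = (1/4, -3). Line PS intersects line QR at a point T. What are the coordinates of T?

Barycentric coordinates of S with respect to PQR: (1/4, 1/8, 5/8).
On side QR the P-coordinate is zero; dropping S's P-weight 1/4 and renormalizing the remaining 1/8 : 5/8 gives weights 1/6, 5/6 on Q, R.
T = (1/6)·(2, 1) + (5/6)·(0, -5) = (1/3, -4).

(1/3, -4)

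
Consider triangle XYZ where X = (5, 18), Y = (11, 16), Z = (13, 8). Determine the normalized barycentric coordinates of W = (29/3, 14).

(1/3, 1/3, 1/3)

Signed area of the reference triangle: [XYZ] = ½·(5·(16−8) + 11·(8−18) + 13·(18−16)) = ½·(40 − 110 + 26) = -22.
[WYZ] = ½·((29/3)·(16−8) + 11·(8−14) + 13·(14−16)) = ½·(232/3 − 66 − 26) = -22/3, so the X-coordinate is (-22/3)/(-22) = 1/3.
[XWZ] = ½·(5·(14−8) + (29/3)·(8−18) + 13·(18−14)) = ½·(30 − 290/3 + 52) = -22/3, so the Y-coordinate is 1/3.
[XYW] = ½·(5·(16−14) + 11·(14−18) + (29/3)·(18−16)) = ½·(10 − 44 + 58/3) = -22/3, so the Z-coordinate is 1/3.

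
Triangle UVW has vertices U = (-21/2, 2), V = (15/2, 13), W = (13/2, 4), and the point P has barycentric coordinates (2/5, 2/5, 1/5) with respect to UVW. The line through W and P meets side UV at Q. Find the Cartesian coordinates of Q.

(-3/2, 15/2)

Line WP meets UV where the W-coordinate vanishes; zeroing P's W-weight and renormalizing leaves U, V-weights 2/5 : 2/5 → (1/2, 1/2).
So Q = (1/2)·U + (1/2)·V = (-3/2, 15/2).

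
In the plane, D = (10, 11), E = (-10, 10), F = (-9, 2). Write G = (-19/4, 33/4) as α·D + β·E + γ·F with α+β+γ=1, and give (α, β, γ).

Signed area of the reference triangle: [DEF] = ½·(10·(10−2) + (-10)·(2−11) + (-9)·(11−10)) = ½·(80 + 90 − 9) = 161/2.
[GEF] = ½·((-19/4)·(10−2) + (-10)·(2−(33/4)) + (-9)·(33/4−10)) = ½·(-38 + 125/2 + 63/4) = 161/8, so the D-coordinate is (161/8)/(161/2) = 1/4.
[DGF] = ½·(10·(33/4−2) + (-19/4)·(2−11) + (-9)·(11−(33/4))) = ½·(125/2 + 171/4 − 99/4) = 161/4, so the E-coordinate is 1/2.
[DEG] = ½·(10·(10−(33/4)) + (-10)·(33/4−11) + (-19/4)·(11−10)) = ½·(35/2 + 55/2 − 19/4) = 161/8, so the F-coordinate is 1/4.
Check: 1/4 + 1/2 + 1/4 = 1.

(1/4, 1/2, 1/4)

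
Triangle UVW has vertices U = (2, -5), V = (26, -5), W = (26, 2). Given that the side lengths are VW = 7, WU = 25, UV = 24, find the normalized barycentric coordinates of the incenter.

(1/8, 25/56, 3/7)

The incenter has barycentric coordinates proportional to the opposite side lengths: (7 : 25 : 24).
Normalizing by 7+25+24 = 56 gives (1/8, 25/56, 3/7).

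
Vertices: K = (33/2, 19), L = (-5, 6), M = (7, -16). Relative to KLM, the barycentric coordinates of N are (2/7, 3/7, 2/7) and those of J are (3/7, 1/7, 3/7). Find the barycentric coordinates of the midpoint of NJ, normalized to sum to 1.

(5/14, 2/7, 5/14)

Since both coordinate triples sum to 1, the midpoint's barycentrics are the componentwise average.
(2/7+3/7)/2 = 5/14; similarly 2/7 and 5/14.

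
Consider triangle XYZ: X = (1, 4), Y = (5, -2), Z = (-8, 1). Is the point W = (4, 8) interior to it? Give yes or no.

Barycentric coordinates of W: (127/66, -9/22, -17/33).
The three coordinates are positive, negative, negative; a point is interior exactly when all three are positive.

no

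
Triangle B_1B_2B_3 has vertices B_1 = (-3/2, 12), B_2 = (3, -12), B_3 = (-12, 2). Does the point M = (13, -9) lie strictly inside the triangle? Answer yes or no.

Barycentric coordinates of M: (185/297, 731/594, -169/198).
The three coordinates are positive, positive, negative; a point is interior exactly when all three are positive.

no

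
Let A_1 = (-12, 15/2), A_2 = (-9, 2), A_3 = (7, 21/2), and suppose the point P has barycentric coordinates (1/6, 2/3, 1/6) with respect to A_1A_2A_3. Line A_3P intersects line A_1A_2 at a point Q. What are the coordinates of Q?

(-48/5, 31/10)

Line A_3P meets A_1A_2 where the A_3-coordinate vanishes; zeroing P's A_3-weight and renormalizing leaves A_1, A_2-weights 1/6 : 2/3 → (1/5, 4/5).
So Q = (1/5)·A_1 + (4/5)·A_2 = (-48/5, 31/10).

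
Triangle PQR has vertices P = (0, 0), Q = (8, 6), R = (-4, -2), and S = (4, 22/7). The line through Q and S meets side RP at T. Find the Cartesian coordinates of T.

(-4/3, -2/3)

Barycentric coordinates of S with respect to PQR: (2/7, 4/7, 1/7).
On side RP the Q-coordinate is zero; dropping S's Q-weight 4/7 and renormalizing the remaining 1/7 : 2/7 gives weights 1/3, 2/3 on R, P.
T = (1/3)·(-4, -2) + (2/3)·(0, 0) = (-4/3, -2/3).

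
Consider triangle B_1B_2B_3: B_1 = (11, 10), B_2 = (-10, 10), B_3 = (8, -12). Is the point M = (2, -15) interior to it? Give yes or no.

no

Barycentric coordinates of M: (-31/77, 41/154, 25/22).
The three coordinates are negative, positive, positive; a point is interior exactly when all three are positive.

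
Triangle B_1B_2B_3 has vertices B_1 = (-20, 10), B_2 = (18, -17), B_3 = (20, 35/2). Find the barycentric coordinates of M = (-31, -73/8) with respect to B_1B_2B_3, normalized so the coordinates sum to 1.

Signed area of the reference triangle: [B_1B_2B_3] = ½·((-20)·(-17−(35/2)) + 18·(35/2−10) + 20·(10−(-17))) = ½·(690 + 135 + 540) = 1365/2.
[MB_2B_3] = ½·((-31)·(-17−(35/2)) + 18·(35/2−(-73/8)) + 20·(-73/8−(-17))) = ½·(2139/2 + 1917/4 + 315/2) = 6825/8, so the B_1-coordinate is (6825/8)/(1365/2) = 5/4.
[B_1MB_3] = ½·((-20)·(-73/8−(35/2)) + (-31)·(35/2−10) + 20·(10−(-73/8))) = ½·(1065/2 − 465/2 + 765/2) = 1365/4, so the B_2-coordinate is 1/2.
[B_1B_2M] = ½·((-20)·(-17−(-73/8)) + 18·(-73/8−10) + (-31)·(10−(-17))) = ½·(315/2 − 1377/4 − 837) = -4095/8, so the B_3-coordinate is -3/4.
Check: 5/4 + 1/2 − 3/4 = 1.

(5/4, 1/2, -3/4)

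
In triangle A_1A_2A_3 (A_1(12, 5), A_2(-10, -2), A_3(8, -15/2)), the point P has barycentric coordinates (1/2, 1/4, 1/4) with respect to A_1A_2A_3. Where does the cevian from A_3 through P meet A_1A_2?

(14/3, 8/3)

Line A_3P meets A_1A_2 where the A_3-coordinate vanishes; zeroing P's A_3-weight and renormalizing leaves A_1, A_2-weights 1/2 : 1/4 → (2/3, 1/3).
So Q = (2/3)·A_1 + (1/3)·A_2 = (14/3, 8/3).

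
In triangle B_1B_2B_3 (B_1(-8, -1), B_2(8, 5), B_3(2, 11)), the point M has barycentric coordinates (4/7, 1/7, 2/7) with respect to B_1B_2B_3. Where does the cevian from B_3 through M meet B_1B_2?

(-24/5, 1/5)

Line B_3M meets B_1B_2 where the B_3-coordinate vanishes; zeroing M's B_3-weight and renormalizing leaves B_1, B_2-weights 4/7 : 1/7 → (4/5, 1/5).
So N = (4/5)·B_1 + (1/5)·B_2 = (-24/5, 1/5).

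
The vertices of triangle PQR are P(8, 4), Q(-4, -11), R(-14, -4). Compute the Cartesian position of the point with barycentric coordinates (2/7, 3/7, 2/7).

S = (2/7)·P + (3/7)·Q + (2/7)·R.
x-coordinate: (2/7)·8 + (3/7)·(-4) + (2/7)·(-14) = -24/7.
y-coordinate: (2/7)·4 + (3/7)·(-11) + (2/7)·(-4) = -33/7.

(-24/7, -33/7)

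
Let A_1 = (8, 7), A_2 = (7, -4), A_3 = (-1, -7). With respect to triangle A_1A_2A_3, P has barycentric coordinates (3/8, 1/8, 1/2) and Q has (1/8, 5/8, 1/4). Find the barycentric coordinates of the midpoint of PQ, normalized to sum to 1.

(1/4, 3/8, 3/8)

Since both coordinate triples sum to 1, the midpoint's barycentrics are the componentwise average.
(3/8+1/8)/2 = 1/4; similarly 3/8 and 3/8.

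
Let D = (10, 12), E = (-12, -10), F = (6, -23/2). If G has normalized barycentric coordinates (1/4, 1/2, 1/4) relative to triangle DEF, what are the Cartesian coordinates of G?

G = (1/4)·D + (1/2)·E + (1/4)·F.
x-coordinate: (1/4)·10 + (1/2)·(-12) + (1/4)·6 = -2.
y-coordinate: (1/4)·12 + (1/2)·(-10) + (1/4)·(-23/2) = -39/8.

(-2, -39/8)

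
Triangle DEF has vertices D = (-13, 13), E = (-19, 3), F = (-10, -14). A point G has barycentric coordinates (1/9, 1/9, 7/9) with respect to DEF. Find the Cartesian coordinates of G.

G = (1/9)·D + (1/9)·E + (7/9)·F.
x-coordinate: (1/9)·(-13) + (1/9)·(-19) + (7/9)·(-10) = -34/3.
y-coordinate: (1/9)·13 + (1/9)·3 + (7/9)·(-14) = -82/9.

(-34/3, -82/9)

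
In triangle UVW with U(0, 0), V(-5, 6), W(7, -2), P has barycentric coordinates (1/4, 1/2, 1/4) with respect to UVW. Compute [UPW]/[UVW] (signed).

The signed ratio [UPW]/[UVW] equals the barycentric coordinate of P at vertex V, which is 1/2.

1/2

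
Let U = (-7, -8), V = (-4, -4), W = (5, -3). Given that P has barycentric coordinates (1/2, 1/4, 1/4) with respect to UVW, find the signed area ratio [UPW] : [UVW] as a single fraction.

The signed ratio [UPW]/[UVW] equals the barycentric coordinate of P at vertex V, which is 1/4.

1/4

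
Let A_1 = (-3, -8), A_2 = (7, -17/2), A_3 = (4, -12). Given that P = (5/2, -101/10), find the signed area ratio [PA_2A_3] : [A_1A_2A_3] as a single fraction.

3/10

[A_1A_2A_3] = ½·((-3)·(-17/2−(-12)) + 7·(-12−(-8)) + 4·(-8−(-17/2))) = ½·(-21/2 − 28 + 2) = -73/4.
[PA_2A_3] = ½·((5/2)·(-17/2−(-12)) + 7·(-12−(-101/10)) + 4·(-101/10−(-17/2))) = ½·(35/4 − 133/10 − 32/5) = -219/40, so the ratio is (-219/40)/(-73/4) = 3/10.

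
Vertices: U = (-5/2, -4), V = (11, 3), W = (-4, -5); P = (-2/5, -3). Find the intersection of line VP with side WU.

(-13/4, -9/2)

Barycentric coordinates of P with respect to UVW: (2/5, 1/5, 2/5).
On side WU the V-coordinate is zero; dropping P's V-weight 1/5 and renormalizing the remaining 2/5 : 2/5 gives weights 1/2, 1/2 on W, U.
Q = (1/2)·(-4, -5) + (1/2)·(-5/2, -4) = (-13/4, -9/2).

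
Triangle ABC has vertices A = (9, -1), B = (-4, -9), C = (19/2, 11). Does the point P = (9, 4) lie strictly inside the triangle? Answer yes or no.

Barycentric coordinates of P: (169/304, 5/304, 65/152).
The three coordinates are positive, positive, positive; a point is interior exactly when all three are positive.

yes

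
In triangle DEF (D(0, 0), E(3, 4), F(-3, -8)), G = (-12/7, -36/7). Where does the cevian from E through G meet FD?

Barycentric coordinates of G with respect to DEF: (1/7, 1/7, 5/7).
On side FD the E-coordinate is zero; dropping G's E-weight 1/7 and renormalizing the remaining 5/7 : 1/7 gives weights 5/6, 1/6 on F, D.
H = (5/6)·(-3, -8) + (1/6)·(0, 0) = (-5/2, -20/3).

(-5/2, -20/3)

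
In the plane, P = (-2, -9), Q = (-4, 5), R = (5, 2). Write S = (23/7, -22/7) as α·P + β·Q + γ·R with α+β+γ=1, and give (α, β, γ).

(3/7, -1/7, 5/7)

Signed area of the reference triangle: [PQR] = ½·((-2)·(5−2) + (-4)·(2−(-9)) + 5·(-9−5)) = ½·(-6 − 44 − 70) = -60.
[SQR] = ½·((23/7)·(5−2) + (-4)·(2−(-22/7)) + 5·(-22/7−5)) = ½·(69/7 − 144/7 − 285/7) = -180/7, so the P-coordinate is (-180/7)/(-60) = 3/7.
[PSR] = ½·((-2)·(-22/7−2) + (23/7)·(2−(-9)) + 5·(-9−(-22/7))) = ½·(72/7 + 253/7 − 205/7) = 60/7, so the Q-coordinate is -1/7.
[PQS] = ½·((-2)·(5−(-22/7)) + (-4)·(-22/7−(-9)) + (23/7)·(-9−5)) = ½·(-114/7 − 164/7 − 46) = -300/7, so the R-coordinate is 5/7.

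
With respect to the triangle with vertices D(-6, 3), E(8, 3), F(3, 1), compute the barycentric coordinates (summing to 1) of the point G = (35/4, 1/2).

Signed area of the reference triangle: [DEF] = ½·((-6)·(3−1) + 8·(1−3) + 3·(3−3)) = ½·(-12 − 16 + 0) = -14.
[GEF] = ½·((35/4)·(3−1) + 8·(1−(1/2)) + 3·(1/2−3)) = ½·(35/2 + 4 − 15/2) = 7, so the D-coordinate is 7/(-14) = -1/2.
[DGF] = ½·((-6)·(1/2−1) + (35/4)·(1−3) + 3·(3−(1/2))) = ½·(3 − 35/2 + 15/2) = -7/2, so the E-coordinate is 1/4.
[DEG] = ½·((-6)·(3−(1/2)) + 8·(1/2−3) + (35/4)·(3−3)) = ½·(-15 − 20 + 0) = -35/2, so the F-coordinate is 5/4.
Check: -1/2 + 1/4 + 5/4 = 1.

(-1/2, 1/4, 5/4)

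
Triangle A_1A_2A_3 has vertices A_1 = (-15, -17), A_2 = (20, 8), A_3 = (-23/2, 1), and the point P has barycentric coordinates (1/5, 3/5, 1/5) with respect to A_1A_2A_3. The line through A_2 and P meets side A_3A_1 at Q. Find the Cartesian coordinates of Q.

(-53/4, -8)

Line A_2P meets A_3A_1 where the A_2-coordinate vanishes; zeroing P's A_2-weight and renormalizing leaves A_3, A_1-weights 1/5 : 1/5 → (1/2, 1/2).
So Q = (1/2)·A_3 + (1/2)·A_1 = (-53/4, -8).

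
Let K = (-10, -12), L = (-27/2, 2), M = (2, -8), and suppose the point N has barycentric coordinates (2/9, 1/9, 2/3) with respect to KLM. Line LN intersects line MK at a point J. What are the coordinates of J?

Line LN meets MK where the L-coordinate vanishes; zeroing N's L-weight and renormalizing leaves M, K-weights 2/3 : 2/9 → (3/4, 1/4).
So J = (3/4)·M + (1/4)·K = (-1, -9).

(-1, -9)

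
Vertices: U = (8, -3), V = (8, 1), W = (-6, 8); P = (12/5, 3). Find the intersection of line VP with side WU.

(-4/3, 13/3)

Barycentric coordinates of P with respect to UVW: (1/5, 2/5, 2/5).
On side WU the V-coordinate is zero; dropping P's V-weight 2/5 and renormalizing the remaining 2/5 : 1/5 gives weights 2/3, 1/3 on W, U.
Q = (2/3)·(-6, 8) + (1/3)·(8, -3) = (-4/3, 13/3).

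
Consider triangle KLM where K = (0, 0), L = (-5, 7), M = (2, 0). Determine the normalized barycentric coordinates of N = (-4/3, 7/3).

Signed area of the reference triangle: [KLM] = ½·(0·(7−0) + (-5)·(0−0) + 2·(0−7)) = ½·(0 + 0 − 14) = -7.
[NLM] = ½·((-4/3)·(7−0) + (-5)·(0−(7/3)) + 2·(7/3−7)) = ½·(-28/3 + 35/3 − 28/3) = -7/2, so the K-coordinate is (-7/2)/(-7) = 1/2.
[KNM] = ½·(0·(7/3−0) + (-4/3)·(0−0) + 2·(0−(7/3))) = ½·(0 + 0 − 14/3) = -7/3, so the L-coordinate is 1/3.
[KLN] = ½·(0·(7−(7/3)) + (-5)·(7/3−0) + (-4/3)·(0−7)) = ½·(0 − 35/3 + 28/3) = -7/6, so the M-coordinate is 1/6.
Check: 1/2 + 1/3 + 1/6 = 1.

(1/2, 1/3, 1/6)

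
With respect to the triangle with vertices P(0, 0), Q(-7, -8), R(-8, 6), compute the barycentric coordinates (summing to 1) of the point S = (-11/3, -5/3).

(1/2, 1/3, 1/6)

Signed area of the reference triangle: [PQR] = ½·(0·(-8−6) + (-7)·(6−0) + (-8)·(0−(-8))) = ½·(0 − 42 − 64) = -53.
[SQR] = ½·((-11/3)·(-8−6) + (-7)·(6−(-5/3)) + (-8)·(-5/3−(-8))) = ½·(154/3 − 161/3 − 152/3) = -53/2, so the P-coordinate is (-53/2)/(-53) = 1/2.
[PSR] = ½·(0·(-5/3−6) + (-11/3)·(6−0) + (-8)·(0−(-5/3))) = ½·(0 − 22 − 40/3) = -53/3, so the Q-coordinate is 1/3.
[PQS] = ½·(0·(-8−(-5/3)) + (-7)·(-5/3−0) + (-11/3)·(0−(-8))) = ½·(0 + 35/3 − 88/3) = -53/6, so the R-coordinate is 1/6.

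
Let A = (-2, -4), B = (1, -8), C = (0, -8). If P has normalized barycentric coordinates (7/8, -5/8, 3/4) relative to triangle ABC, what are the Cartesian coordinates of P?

(-19/8, -9/2)

P = (7/8)·A + (-5/8)·B + (3/4)·C.
x-coordinate: (7/8)·(-2) + (-5/8)·1 + (3/4)·0 = -19/8.
y-coordinate: (7/8)·(-4) + (-5/8)·(-8) + (3/4)·(-8) = -9/2.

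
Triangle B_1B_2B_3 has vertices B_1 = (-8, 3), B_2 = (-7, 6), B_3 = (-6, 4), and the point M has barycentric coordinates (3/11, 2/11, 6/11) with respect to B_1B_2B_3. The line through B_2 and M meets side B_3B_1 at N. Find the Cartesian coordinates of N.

(-20/3, 11/3)

Line B_2M meets B_3B_1 where the B_2-coordinate vanishes; zeroing M's B_2-weight and renormalizing leaves B_3, B_1-weights 6/11 : 3/11 → (2/3, 1/3).
So N = (2/3)·B_3 + (1/3)·B_1 = (-20/3, 11/3).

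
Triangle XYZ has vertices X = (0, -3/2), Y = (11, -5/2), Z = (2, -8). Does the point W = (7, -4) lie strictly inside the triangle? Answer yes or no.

Barycentric coordinates of W: (17/139, 81/139, 41/139).
The three coordinates are positive, positive, positive; a point is interior exactly when all three are positive.

yes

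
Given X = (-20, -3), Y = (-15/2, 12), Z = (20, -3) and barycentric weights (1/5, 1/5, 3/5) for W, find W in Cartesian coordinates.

W = (1/5)·X + (1/5)·Y + (3/5)·Z.
x-coordinate: (1/5)·(-20) + (1/5)·(-15/2) + (3/5)·20 = 13/2.
y-coordinate: (1/5)·(-3) + (1/5)·12 + (3/5)·(-3) = 0.

(13/2, 0)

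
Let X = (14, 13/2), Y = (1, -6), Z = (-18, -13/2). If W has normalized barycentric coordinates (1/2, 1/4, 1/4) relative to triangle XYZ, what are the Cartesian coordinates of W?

W = (1/2)·X + (1/4)·Y + (1/4)·Z.
x-coordinate: (1/2)·14 + (1/4)·1 + (1/4)·(-18) = 11/4.
y-coordinate: (1/2)·(13/2) + (1/4)·(-6) + (1/4)·(-13/2) = 1/8.

(11/4, 1/8)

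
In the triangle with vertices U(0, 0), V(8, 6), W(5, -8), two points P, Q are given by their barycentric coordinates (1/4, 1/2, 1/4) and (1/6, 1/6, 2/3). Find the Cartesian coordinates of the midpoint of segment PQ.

Barycentric coordinates of the midpoint are the average: (5/24, 1/3, 11/24).
Converting: (5/24)·U + (1/3)·V + (11/24)·W = (119/24, -5/3).

(119/24, -5/3)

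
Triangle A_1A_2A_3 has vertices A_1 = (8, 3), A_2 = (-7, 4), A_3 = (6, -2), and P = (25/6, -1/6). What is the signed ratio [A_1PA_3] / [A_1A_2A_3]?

[A_1A_2A_3] = ½·(8·(4−(-2)) + (-7)·(-2−3) + 6·(3−4)) = ½·(48 + 35 − 6) = 77/2.
[A_1PA_3] = ½·(8·(-1/6−(-2)) + (25/6)·(-2−3) + 6·(3−(-1/6))) = ½·(44/3 − 125/6 + 19) = 77/12, so the ratio is (77/12)/(77/2) = 1/6.

1/6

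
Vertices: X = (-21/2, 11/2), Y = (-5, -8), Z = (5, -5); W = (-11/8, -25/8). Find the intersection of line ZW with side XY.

Barycentric coordinates of W with respect to XYZ: (1/4, 1/4, 1/2).
On side XY the Z-coordinate is zero; dropping W's Z-weight 1/2 and renormalizing the remaining 1/4 : 1/4 gives weights 1/2, 1/2 on X, Y.
V = (1/2)·(-21/2, 11/2) + (1/2)·(-5, -8) = (-31/4, -5/4).

(-31/4, -5/4)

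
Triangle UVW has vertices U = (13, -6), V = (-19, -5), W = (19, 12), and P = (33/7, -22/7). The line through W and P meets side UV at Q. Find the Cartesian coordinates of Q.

Barycentric coordinates of P with respect to UVW: (4/7, 2/7, 1/7).
On side UV the W-coordinate is zero; dropping P's W-weight 1/7 and renormalizing the remaining 4/7 : 2/7 gives weights 2/3, 1/3 on U, V.
Q = (2/3)·(13, -6) + (1/3)·(-19, -5) = (7/3, -17/3).

(7/3, -17/3)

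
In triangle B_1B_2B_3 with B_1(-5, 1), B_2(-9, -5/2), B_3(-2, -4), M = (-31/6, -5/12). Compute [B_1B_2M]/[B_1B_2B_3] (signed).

[B_1B_2B_3] = ½·((-5)·(-5/2−(-4)) + (-9)·(-4−1) + (-2)·(1−(-5/2))) = ½·(-15/2 + 45 − 7) = 61/4.
[B_1B_2M] = ½·((-5)·(-5/2−(-5/12)) + (-9)·(-5/12−1) + (-31/6)·(1−(-5/2))) = ½·(125/12 + 51/4 − 217/12) = 61/24, so the ratio is (61/24)/(61/4) = 1/6.

1/6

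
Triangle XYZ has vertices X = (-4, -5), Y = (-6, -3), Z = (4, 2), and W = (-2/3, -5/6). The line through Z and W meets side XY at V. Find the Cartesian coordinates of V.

(-16/3, -11/3)

Barycentric coordinates of W with respect to XYZ: (1/6, 1/3, 1/2).
On side XY the Z-coordinate is zero; dropping W's Z-weight 1/2 and renormalizing the remaining 1/6 : 1/3 gives weights 1/3, 2/3 on X, Y.
V = (1/3)·(-4, -5) + (2/3)·(-6, -3) = (-16/3, -11/3).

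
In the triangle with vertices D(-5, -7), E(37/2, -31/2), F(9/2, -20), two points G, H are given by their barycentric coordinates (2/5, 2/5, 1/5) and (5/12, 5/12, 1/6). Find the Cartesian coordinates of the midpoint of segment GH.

(507/80, -617/48)

Barycentric coordinates of the midpoint are the average: (49/120, 49/120, 11/60).
Converting: (49/120)·D + (49/120)·E + (11/60)·F = (507/80, -617/48).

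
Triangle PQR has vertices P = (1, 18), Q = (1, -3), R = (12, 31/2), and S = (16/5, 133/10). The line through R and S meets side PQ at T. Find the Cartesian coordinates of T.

Barycentric coordinates of S with respect to PQR: (3/5, 1/5, 1/5).
On side PQ the R-coordinate is zero; dropping S's R-weight 1/5 and renormalizing the remaining 3/5 : 1/5 gives weights 3/4, 1/4 on P, Q.
T = (3/4)·(1, 18) + (1/4)·(1, -3) = (1, 51/4).

(1, 51/4)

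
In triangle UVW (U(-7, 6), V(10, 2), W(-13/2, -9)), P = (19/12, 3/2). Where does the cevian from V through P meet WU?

(-41/6, 1)

Barycentric coordinates of P with respect to UVW: (1/3, 1/2, 1/6).
On side WU the V-coordinate is zero; dropping P's V-weight 1/2 and renormalizing the remaining 1/6 : 1/3 gives weights 1/3, 2/3 on W, U.
Q = (1/3)·(-13/2, -9) + (2/3)·(-7, 6) = (-41/6, 1).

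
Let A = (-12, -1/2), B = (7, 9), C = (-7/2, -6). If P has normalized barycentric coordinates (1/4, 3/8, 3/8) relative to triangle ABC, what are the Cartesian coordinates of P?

(-27/16, 1)

P = (1/4)·A + (3/8)·B + (3/8)·C.
x-coordinate: (1/4)·(-12) + (3/8)·7 + (3/8)·(-7/2) = -27/16.
y-coordinate: (1/4)·(-1/2) + (3/8)·9 + (3/8)·(-6) = 1.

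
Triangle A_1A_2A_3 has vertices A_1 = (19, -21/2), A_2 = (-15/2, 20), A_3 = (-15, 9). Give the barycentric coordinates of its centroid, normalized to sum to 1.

(1/3, 1/3, 1/3)

The centroid is the average of the vertices, so each weight is 1/3.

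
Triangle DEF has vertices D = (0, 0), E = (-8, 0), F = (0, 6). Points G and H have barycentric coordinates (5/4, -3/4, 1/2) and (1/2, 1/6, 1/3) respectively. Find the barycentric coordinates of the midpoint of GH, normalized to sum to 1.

(7/8, -7/24, 5/12)

Since both coordinate triples sum to 1, the midpoint's barycentrics are the componentwise average.
(5/4+1/2)/2 = 7/8; similarly -7/24 and 5/12.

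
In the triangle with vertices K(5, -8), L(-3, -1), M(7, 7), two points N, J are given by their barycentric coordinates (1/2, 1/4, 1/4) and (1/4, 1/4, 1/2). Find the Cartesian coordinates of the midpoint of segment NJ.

Barycentric coordinates of the midpoint are the average: (3/8, 1/4, 3/8).
Converting: (3/8)·K + (1/4)·L + (3/8)·M = (15/4, -5/8).

(15/4, -5/8)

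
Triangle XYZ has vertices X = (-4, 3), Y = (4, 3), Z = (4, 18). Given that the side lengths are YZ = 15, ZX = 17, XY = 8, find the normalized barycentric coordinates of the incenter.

(3/8, 17/40, 1/5)

The incenter has barycentric coordinates proportional to the opposite side lengths: (15 : 17 : 8).
Normalizing by 15+17+8 = 40 gives (3/8, 17/40, 1/5).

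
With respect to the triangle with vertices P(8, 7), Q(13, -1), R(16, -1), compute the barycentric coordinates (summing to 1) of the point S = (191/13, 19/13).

(4/13, -5/13, 14/13)

Signed area of the reference triangle: [PQR] = ½·(8·(-1−(-1)) + 13·(-1−7) + 16·(7−(-1))) = ½·(0 − 104 + 128) = 12.
[SQR] = ½·((191/13)·(-1−(-1)) + 13·(-1−(19/13)) + 16·(19/13−(-1))) = ½·(0 − 32 + 512/13) = 48/13, so the P-coordinate is (48/13)/12 = 4/13.
[PSR] = ½·(8·(19/13−(-1)) + (191/13)·(-1−7) + 16·(7−(19/13))) = ½·(256/13 − 1528/13 + 1152/13) = -60/13, so the Q-coordinate is -5/13.
[PQS] = ½·(8·(-1−(19/13)) + 13·(19/13−7) + (191/13)·(7−(-1))) = ½·(-256/13 − 72 + 1528/13) = 168/13, so the R-coordinate is 14/13.
Check: 4/13 − 5/13 + 14/13 = 1.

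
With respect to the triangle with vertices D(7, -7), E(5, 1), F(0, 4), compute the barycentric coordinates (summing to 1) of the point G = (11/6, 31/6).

Signed area of the reference triangle: [DEF] = ½·(7·(1−4) + 5·(4−(-7)) + 0·(-7−1)) = ½·(-21 + 55 + 0) = 17.
[GEF] = ½·((11/6)·(1−4) + 5·(4−(31/6)) + 0·(31/6−1)) = ½·(-11/2 − 35/6 + 0) = -17/3, so the D-coordinate is (-17/3)/17 = -1/3.
[DGF] = ½·(7·(31/6−4) + (11/6)·(4−(-7)) + 0·(-7−(31/6))) = ½·(49/6 + 121/6 + 0) = 85/6, so the E-coordinate is 5/6.
[DEG] = ½·(7·(1−(31/6)) + 5·(31/6−(-7)) + (11/6)·(-7−1)) = ½·(-175/6 + 365/6 − 44/3) = 17/2, so the F-coordinate is 1/2.

(-1/3, 5/6, 1/2)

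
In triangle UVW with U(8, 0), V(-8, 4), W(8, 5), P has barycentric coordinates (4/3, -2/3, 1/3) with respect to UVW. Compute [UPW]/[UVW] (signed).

-2/3

The signed ratio [UPW]/[UVW] equals the barycentric coordinate of P at vertex V, which is -2/3.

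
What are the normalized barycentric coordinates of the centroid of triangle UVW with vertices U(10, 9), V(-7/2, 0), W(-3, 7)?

(1/3, 1/3, 1/3)

The centroid is the average of the vertices, so each weight is 1/3.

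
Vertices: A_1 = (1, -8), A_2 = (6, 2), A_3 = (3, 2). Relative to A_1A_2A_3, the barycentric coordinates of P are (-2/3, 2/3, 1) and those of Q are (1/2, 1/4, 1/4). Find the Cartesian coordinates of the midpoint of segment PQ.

Barycentric coordinates of the midpoint are the average: (-1/12, 11/24, 5/8).
Converting: (-1/12)·A_1 + (11/24)·A_2 + (5/8)·A_3 = (109/24, 17/6).

(109/24, 17/6)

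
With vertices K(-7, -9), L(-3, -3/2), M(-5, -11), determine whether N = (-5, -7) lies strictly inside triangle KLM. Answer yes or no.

yes

Barycentric coordinates of N: (8/23, 8/23, 7/23).
The three coordinates are positive, positive, positive; a point is interior exactly when all three are positive.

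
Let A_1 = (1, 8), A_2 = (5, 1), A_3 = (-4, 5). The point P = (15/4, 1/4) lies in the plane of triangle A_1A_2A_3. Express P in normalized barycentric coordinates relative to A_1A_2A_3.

Signed area of the reference triangle: [A_1A_2A_3] = ½·(1·(1−5) + 5·(5−8) + (-4)·(8−1)) = ½·(-4 − 15 − 28) = -47/2.
[PA_2A_3] = ½·((15/4)·(1−5) + 5·(5−(1/4)) + (-4)·(1/4−1)) = ½·(-15 + 95/4 + 3) = 47/8, so the A_1-coordinate is (47/8)/(-47/2) = -1/4.
[A_1PA_3] = ½·(1·(1/4−5) + (15/4)·(5−8) + (-4)·(8−(1/4))) = ½·(-19/4 − 45/4 − 31) = -47/2, so the A_2-coordinate is 1.
[A_1A_2P] = ½·(1·(1−(1/4)) + 5·(1/4−8) + (15/4)·(8−1)) = ½·(3/4 − 155/4 + 105/4) = -47/8, so the A_3-coordinate is 1/4.
Check: -1/4 + 1 + 1/4 = 1.

(-1/4, 1, 1/4)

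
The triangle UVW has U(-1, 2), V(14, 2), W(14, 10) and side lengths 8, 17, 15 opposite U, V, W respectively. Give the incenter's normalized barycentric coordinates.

(1/5, 17/40, 3/8)

The incenter has barycentric coordinates proportional to the opposite side lengths: (8 : 17 : 15).
Normalizing by 8+17+15 = 40 gives (1/5, 17/40, 3/8).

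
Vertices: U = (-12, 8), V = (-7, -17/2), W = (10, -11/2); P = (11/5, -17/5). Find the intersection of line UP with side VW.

(23/4, -25/4)

Barycentric coordinates of P with respect to UVW: (1/5, 1/5, 3/5).
On side VW the U-coordinate is zero; dropping P's U-weight 1/5 and renormalizing the remaining 1/5 : 3/5 gives weights 1/4, 3/4 on V, W.
Q = (1/4)·(-7, -17/2) + (3/4)·(10, -11/2) = (23/4, -25/4).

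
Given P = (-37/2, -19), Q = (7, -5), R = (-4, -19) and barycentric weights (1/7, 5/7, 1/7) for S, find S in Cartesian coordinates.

S = (1/7)·P + (5/7)·Q + (1/7)·R.
x-coordinate: (1/7)·(-37/2) + (5/7)·7 + (1/7)·(-4) = 25/14.
y-coordinate: (1/7)·(-19) + (5/7)·(-5) + (1/7)·(-19) = -9.

(25/14, -9)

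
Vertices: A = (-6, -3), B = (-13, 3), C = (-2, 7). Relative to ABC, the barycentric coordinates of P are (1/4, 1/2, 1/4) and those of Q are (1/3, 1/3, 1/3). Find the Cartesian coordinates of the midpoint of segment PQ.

Barycentric coordinates of the midpoint are the average: (7/24, 5/12, 7/24).
Converting: (7/24)·A + (5/12)·B + (7/24)·C = (-31/4, 29/12).

(-31/4, 29/12)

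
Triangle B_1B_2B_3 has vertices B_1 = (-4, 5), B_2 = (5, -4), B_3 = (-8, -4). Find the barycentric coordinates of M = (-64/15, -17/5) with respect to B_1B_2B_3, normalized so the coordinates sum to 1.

(1/15, 4/15, 2/3)

Signed area of the reference triangle: [B_1B_2B_3] = ½·((-4)·(-4−(-4)) + 5·(-4−5) + (-8)·(5−(-4))) = ½·(0 − 45 − 72) = -117/2.
[MB_2B_3] = ½·((-64/15)·(-4−(-4)) + 5·(-4−(-17/5)) + (-8)·(-17/5−(-4))) = ½·(0 − 3 − 24/5) = -39/10, so the B_1-coordinate is (-39/10)/(-117/2) = 1/15.
[B_1MB_3] = ½·((-4)·(-17/5−(-4)) + (-64/15)·(-4−5) + (-8)·(5−(-17/5))) = ½·(-12/5 + 192/5 − 336/5) = -78/5, so the B_2-coordinate is 4/15.
[B_1B_2M] = ½·((-4)·(-4−(-17/5)) + 5·(-17/5−5) + (-64/15)·(5−(-4))) = ½·(12/5 − 42 − 192/5) = -39, so the B_3-coordinate is 2/3.
Check: 1/15 + 4/15 + 2/3 = 1.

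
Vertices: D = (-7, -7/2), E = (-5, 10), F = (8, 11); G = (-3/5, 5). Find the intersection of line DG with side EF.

(11/3, 32/3)

Barycentric coordinates of G with respect to DEF: (2/5, 1/5, 2/5).
On side EF the D-coordinate is zero; dropping G's D-weight 2/5 and renormalizing the remaining 1/5 : 2/5 gives weights 1/3, 2/3 on E, F.
H = (1/3)·(-5, 10) + (2/3)·(8, 11) = (11/3, 32/3).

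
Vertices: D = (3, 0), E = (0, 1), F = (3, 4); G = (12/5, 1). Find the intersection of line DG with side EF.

Barycentric coordinates of G with respect to DEF: (3/5, 1/5, 1/5).
On side EF the D-coordinate is zero; dropping G's D-weight 3/5 and renormalizing the remaining 1/5 : 1/5 gives weights 1/2, 1/2 on E, F.
H = (1/2)·(0, 1) + (1/2)·(3, 4) = (3/2, 5/2).

(3/2, 5/2)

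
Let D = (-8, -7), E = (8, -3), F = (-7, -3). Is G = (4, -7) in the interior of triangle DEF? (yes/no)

no

Barycentric coordinates of G: (1, 4/5, -4/5).
The three coordinates are positive, positive, negative; a point is interior exactly when all three are positive.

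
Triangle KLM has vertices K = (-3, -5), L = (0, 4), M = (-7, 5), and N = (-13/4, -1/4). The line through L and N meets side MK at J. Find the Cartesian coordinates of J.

(-13/3, -5/3)

Barycentric coordinates of N with respect to KLM: (1/2, 1/4, 1/4).
On side MK the L-coordinate is zero; dropping N's L-weight 1/4 and renormalizing the remaining 1/4 : 1/2 gives weights 1/3, 2/3 on M, K.
J = (1/3)·(-7, 5) + (2/3)·(-3, -5) = (-13/3, -5/3).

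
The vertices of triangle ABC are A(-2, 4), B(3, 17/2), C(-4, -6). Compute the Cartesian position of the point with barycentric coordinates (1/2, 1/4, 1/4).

(-5/4, 21/8)

P = (1/2)·A + (1/4)·B + (1/4)·C.
x-coordinate: (1/2)·(-2) + (1/4)·3 + (1/4)·(-4) = -5/4.
y-coordinate: (1/2)·4 + (1/4)·(17/2) + (1/4)·(-6) = 21/8.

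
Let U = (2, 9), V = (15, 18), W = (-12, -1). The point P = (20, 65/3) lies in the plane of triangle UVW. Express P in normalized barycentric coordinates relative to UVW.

(1, 2/3, -2/3)

Signed area of the reference triangle: [UVW] = ½·(2·(18−(-1)) + 15·(-1−9) + (-12)·(9−18)) = ½·(38 − 150 + 108) = -2.
[PVW] = ½·(20·(18−(-1)) + 15·(-1−(65/3)) + (-12)·(65/3−18)) = ½·(380 − 340 − 44) = -2, so the U-coordinate is (-2)/(-2) = 1.
[UPW] = ½·(2·(65/3−(-1)) + 20·(-1−9) + (-12)·(9−(65/3))) = ½·(136/3 − 200 + 152) = -4/3, so the V-coordinate is 2/3.
[UVP] = ½·(2·(18−(65/3)) + 15·(65/3−9) + 20·(9−18)) = ½·(-22/3 + 190 − 180) = 4/3, so the W-coordinate is -2/3.
Check: 1 + 2/3 − 2/3 = 1.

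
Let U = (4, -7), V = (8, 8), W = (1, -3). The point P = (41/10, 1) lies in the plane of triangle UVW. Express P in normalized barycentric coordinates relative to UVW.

Signed area of the reference triangle: [UVW] = ½·(4·(8−(-3)) + 8·(-3−(-7)) + 1·(-7−8)) = ½·(44 + 32 − 15) = 61/2.
[PVW] = ½·((41/10)·(8−(-3)) + 8·(-3−1) + 1·(1−8)) = ½·(451/10 − 32 − 7) = 61/20, so the U-coordinate is (61/20)/(61/2) = 1/10.
[UPW] = ½·(4·(1−(-3)) + (41/10)·(-3−(-7)) + 1·(-7−1)) = ½·(16 + 82/5 − 8) = 61/5, so the V-coordinate is 2/5.
[UVP] = ½·(4·(8−1) + 8·(1−(-7)) + (41/10)·(-7−8)) = ½·(28 + 64 − 123/2) = 61/4, so the W-coordinate is 1/2.

(1/10, 2/5, 1/2)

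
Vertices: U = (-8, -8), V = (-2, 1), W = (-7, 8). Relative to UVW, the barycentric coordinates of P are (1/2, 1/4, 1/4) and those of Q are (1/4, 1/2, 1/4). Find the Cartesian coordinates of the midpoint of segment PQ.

(-11/2, -5/8)

Barycentric coordinates of the midpoint are the average: (3/8, 3/8, 1/4).
Converting: (3/8)·U + (3/8)·V + (1/4)·W = (-11/2, -5/8).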